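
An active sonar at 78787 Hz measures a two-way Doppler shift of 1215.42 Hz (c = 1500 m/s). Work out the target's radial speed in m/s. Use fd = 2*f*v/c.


From fd = 2*f*v/c, v = c*fd/(2*f) = 1500 * 1215.42 / (2*78787) = 11.57

11.57 m/s


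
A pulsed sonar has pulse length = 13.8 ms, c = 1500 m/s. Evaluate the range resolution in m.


dR = c*tau/2 = 1500 * 13.8e-3 / 2 = 10.35

10.35 m


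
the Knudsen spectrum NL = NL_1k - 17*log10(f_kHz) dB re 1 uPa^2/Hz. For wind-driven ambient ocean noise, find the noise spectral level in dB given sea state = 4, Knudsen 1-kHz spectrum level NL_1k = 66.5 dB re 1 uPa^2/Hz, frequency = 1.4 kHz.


64.02 dB


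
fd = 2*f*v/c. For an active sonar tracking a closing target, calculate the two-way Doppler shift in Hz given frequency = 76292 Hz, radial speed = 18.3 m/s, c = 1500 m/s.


1861.52 Hz


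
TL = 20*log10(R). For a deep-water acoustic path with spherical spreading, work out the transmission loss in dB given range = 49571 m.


TL = 20*log10(49571) = 93.9

93.9 dB


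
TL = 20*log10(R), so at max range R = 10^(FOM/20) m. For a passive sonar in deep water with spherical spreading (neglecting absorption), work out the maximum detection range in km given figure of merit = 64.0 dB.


At max range FOM = TL, so 20*log10(R) = 64.0
R = 10^(64.0/20) = 1584.89 m = 1.58 km

1.58 km


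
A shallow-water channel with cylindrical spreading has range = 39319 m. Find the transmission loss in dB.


45.95 dB


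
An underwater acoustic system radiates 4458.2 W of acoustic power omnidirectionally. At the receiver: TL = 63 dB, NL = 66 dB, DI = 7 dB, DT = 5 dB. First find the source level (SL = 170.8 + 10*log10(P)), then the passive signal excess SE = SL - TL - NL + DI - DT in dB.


Step 1: SL = 170.8 + 10*log10(4458.2) = 207.29 dB
Step 2: SE = SL - TL - NL + DI - DT = 207.29 - 63 - 66 + 7 - 5 = 80.29

80.29 dB


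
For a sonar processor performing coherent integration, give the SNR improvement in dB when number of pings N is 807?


Gain = 10*log10(807) = 29.07

29.07 dB


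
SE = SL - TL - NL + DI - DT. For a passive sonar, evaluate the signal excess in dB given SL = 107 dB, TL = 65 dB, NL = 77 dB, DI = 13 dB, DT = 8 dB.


-30 dB


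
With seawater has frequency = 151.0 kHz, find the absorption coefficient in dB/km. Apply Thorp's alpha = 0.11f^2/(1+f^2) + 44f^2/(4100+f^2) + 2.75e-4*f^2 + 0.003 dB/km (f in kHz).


f^2 = 22801.0
alpha = 0.11*22801.0/(1+22801.0) + 44*22801.0/(4100+22801.0) + 2.75e-4*22801.0 + 0.003 = 43.677

43.677 dB/km


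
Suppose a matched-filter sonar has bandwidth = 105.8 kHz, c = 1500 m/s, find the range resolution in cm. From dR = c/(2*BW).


dR = c/(2*BW) = 1500 / (2 * 105.8e3) = 0.0071 m = 0.71 cm

0.71 cm


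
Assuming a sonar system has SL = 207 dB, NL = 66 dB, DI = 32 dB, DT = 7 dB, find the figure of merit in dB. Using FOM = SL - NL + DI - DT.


FOM = SL - NL + DI - DT = 207 - 66 + 32 - 7 = 166

166 dB


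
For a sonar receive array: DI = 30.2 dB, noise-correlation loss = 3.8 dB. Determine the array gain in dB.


AG = DI - L_corr = 30.2 - 3.8 = 26.4

26.4 dB


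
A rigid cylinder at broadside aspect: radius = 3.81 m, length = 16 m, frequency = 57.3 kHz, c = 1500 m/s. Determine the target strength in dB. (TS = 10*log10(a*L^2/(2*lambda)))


lambda = 1500/57300 = 0.02618 m
TS = 10*log10(3.81*16^2/(2*0.02618)) = 42.7

42.7 dB


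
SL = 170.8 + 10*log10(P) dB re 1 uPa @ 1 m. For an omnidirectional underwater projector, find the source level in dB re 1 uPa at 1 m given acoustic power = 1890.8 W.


SL = 170.8 + 10*log10(1890.8) = 170.8 + 32.77 = 203.57

203.57 dB


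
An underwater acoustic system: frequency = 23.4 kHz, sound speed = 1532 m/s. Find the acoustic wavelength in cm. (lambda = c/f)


lambda = c/f = 1532 / 23400 = 0.0655 m = 6.55 cm

6.55 cm


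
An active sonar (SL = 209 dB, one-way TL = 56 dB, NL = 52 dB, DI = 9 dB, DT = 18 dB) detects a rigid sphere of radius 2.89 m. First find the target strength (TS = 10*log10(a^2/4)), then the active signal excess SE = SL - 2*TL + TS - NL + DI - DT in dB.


Step 1: TS = 10*log10(2.89^2/4) = 3.2 dB
Step 2: SE = SL - 2*TL + TS - NL + DI - DT = 209 - 2*56 + (3.2) - 52 + 9 - 18 = 39.2

39.2 dB


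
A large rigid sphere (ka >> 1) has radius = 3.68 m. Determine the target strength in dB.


5.3 dB


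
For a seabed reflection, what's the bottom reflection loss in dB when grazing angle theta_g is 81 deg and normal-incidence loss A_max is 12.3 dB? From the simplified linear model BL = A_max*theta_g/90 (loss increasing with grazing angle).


11.07 dB


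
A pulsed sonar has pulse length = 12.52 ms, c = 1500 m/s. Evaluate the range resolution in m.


9.39 m


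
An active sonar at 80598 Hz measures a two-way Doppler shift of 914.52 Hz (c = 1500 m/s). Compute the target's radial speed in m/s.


8.51 m/s


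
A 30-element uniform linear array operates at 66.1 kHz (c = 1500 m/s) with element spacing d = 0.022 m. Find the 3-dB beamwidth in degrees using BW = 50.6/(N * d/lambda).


Step 1: lambda = 1500/66100 = 0.02269 m
Step 2: d/lambda = 0.022/0.02269 = 0.9696
Step 3: BW = 50.6/(N * d/lambda) = 50.6/(30 * 0.9696) = 1.74

1.74 deg


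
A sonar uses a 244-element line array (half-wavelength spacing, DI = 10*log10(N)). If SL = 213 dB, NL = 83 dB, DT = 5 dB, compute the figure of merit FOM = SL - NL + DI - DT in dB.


Step 1: DI = 10*log10(244) = 23.87 dB
Step 2: FOM = SL - NL + DI - DT = 213 - 83 + 23.87 - 5 = 148.87

148.87 dB


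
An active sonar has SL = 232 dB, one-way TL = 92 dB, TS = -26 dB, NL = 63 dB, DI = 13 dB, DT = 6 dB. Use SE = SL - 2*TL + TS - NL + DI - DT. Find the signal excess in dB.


SE = SL - 2*TL + TS - NL + DI - DT = 232 - 2*92 + (-26) - 63 + 13 - 6 = -34

-34 dB


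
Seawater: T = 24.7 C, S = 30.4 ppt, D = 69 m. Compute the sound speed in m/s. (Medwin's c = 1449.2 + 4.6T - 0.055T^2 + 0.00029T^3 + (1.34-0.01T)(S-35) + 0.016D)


1529.71 m/s


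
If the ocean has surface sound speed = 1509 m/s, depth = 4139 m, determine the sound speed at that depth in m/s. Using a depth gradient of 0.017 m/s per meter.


c = 1509 + 0.017 * 4139 = 1579.363

1579.363 m/s


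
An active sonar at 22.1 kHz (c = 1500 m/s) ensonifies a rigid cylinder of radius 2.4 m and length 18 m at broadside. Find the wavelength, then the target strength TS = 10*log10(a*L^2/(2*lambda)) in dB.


Step 1: lambda = c/f = 1500/22100 = 0.06787 m
Step 2: TS = 10*log10(a*L^2/(2*lambda)) = 10*log10(2.4*18^2/(2*0.06787)) = 37.58

37.58 dB


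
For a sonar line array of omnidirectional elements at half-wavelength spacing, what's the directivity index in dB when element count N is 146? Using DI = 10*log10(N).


DI = 10*log10(146) = 21.64

21.64 dB


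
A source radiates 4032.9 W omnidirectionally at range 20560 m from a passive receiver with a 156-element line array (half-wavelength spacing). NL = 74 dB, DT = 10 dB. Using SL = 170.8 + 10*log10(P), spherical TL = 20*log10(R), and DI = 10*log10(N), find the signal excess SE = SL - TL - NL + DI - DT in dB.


58.53 dB


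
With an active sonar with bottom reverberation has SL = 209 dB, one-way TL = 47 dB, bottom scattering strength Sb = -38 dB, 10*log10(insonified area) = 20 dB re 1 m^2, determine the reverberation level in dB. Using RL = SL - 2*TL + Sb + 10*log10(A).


RL = SL - 2*TL + Sb + 10*log10(A) = 209 - 2*47 + (-38) + 20 = 97

97 dB


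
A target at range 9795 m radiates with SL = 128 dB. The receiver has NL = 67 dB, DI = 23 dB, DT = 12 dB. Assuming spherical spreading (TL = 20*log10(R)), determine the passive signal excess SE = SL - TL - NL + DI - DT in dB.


Step 1: TL = 20*log10(9795) = 79.82 dB
Step 2: SE = 128 - 79.82 - 67 + 23 - 12 = -7.82

-7.82 dB


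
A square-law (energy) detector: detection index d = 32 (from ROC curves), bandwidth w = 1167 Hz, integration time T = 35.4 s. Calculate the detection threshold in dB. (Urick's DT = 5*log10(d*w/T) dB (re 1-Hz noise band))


DT = 5*log10(d*w/T) = 5*log10(32 * 1167 / 35.4) = 5*log10(1054.92) = 15.12

15.12 dB


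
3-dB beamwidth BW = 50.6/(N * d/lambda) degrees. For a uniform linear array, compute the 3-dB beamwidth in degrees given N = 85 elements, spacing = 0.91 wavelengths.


BW = 50.6 / (85 * 0.91) = 50.6 / 77.35 = 0.65

0.65 deg


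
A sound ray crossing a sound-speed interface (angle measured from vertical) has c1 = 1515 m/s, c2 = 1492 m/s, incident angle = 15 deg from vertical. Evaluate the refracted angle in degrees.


sin(theta2) = (c2/c1)*sin(theta1) = (1492/1515)*sin(15 deg) = 0.25489
theta2 = arcsin(0.25489) = 14.77

14.77 deg


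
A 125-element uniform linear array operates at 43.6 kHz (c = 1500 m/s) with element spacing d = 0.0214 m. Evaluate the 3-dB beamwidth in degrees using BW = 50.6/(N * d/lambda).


Step 1: lambda = 1500/43600 = 0.0344 m
Step 2: d/lambda = 0.0214/0.0344 = 0.6221
Step 3: BW = 50.6/(N * d/lambda) = 50.6/(125 * 0.6221) = 0.65

0.65 deg


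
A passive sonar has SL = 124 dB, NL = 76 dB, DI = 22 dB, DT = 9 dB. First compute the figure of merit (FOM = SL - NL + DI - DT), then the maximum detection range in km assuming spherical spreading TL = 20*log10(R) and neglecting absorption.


Step 1: FOM = SL - NL + DI - DT = 124 - 76 + 22 - 9 = 61 dB
Step 2: at max range FOM = TL = 20*log10(R), so R = 10^(61/20) = 1122.02 m = 1.12 km

1.12 km


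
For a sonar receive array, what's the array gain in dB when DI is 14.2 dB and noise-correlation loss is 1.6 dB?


AG = DI - L_corr = 14.2 - 1.6 = 12.6

12.6 dB


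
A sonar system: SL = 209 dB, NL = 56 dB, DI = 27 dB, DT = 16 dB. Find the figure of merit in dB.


164 dB


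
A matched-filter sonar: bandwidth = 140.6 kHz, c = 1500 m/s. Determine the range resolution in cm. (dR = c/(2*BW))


dR = c/(2*BW) = 1500 / (2 * 140.6e3) = 0.0053 m = 0.53 cm

0.53 cm


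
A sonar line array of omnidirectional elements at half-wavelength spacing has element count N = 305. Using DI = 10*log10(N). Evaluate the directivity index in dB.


DI = 10*log10(305) = 24.84

24.84 dB


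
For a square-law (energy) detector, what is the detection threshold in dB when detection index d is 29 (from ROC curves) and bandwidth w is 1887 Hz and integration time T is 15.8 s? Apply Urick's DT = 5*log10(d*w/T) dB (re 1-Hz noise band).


DT = 5*log10(d*w/T) = 5*log10(29 * 1887 / 15.8) = 5*log10(3463.48) = 17.7

17.7 dB


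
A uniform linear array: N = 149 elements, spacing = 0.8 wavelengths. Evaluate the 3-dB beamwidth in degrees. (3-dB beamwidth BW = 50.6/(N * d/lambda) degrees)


BW = 50.6 / (149 * 0.8) = 50.6 / 119.2 = 0.42

0.42 deg


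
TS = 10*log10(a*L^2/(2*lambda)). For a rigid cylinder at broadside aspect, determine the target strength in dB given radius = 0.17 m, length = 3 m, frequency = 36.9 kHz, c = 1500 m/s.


12.75 dB


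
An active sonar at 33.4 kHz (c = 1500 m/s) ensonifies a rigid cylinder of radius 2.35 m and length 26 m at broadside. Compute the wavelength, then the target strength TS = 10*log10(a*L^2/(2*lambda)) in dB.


Step 1: lambda = c/f = 1500/33400 = 0.04491 m
Step 2: TS = 10*log10(a*L^2/(2*lambda)) = 10*log10(2.35*26^2/(2*0.04491)) = 42.48

42.48 dB


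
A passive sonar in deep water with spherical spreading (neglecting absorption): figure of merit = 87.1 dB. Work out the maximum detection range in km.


22.65 km


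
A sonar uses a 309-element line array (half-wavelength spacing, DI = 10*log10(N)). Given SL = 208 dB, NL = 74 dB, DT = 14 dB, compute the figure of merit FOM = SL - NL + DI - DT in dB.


144.9 dB


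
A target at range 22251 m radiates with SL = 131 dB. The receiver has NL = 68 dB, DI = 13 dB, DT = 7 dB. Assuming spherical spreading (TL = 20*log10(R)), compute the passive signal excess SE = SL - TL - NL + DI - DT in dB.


Step 1: TL = 20*log10(22251) = 86.95 dB
Step 2: SE = 131 - 86.95 - 68 + 13 - 7 = -17.95

-17.95 dB


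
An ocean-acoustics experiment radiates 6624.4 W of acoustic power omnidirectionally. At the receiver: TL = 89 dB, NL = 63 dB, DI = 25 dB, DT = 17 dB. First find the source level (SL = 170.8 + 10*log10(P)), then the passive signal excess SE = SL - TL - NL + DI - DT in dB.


Step 1: SL = 170.8 + 10*log10(6624.4) = 209.01 dB
Step 2: SE = SL - TL - NL + DI - DT = 209.01 - 89 - 63 + 25 - 17 = 65.01

65.01 dB


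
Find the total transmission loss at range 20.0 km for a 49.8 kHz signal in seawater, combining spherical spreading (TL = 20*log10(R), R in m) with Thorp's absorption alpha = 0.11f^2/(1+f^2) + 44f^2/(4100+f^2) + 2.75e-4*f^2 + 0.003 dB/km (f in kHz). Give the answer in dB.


433.59 dB


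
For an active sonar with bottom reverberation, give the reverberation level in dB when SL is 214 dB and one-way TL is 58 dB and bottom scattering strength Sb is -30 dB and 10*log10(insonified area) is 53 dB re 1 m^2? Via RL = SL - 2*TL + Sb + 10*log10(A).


121 dB


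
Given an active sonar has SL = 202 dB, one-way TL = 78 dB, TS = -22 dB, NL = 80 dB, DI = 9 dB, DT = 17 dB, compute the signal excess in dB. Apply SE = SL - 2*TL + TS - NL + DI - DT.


-64 dB


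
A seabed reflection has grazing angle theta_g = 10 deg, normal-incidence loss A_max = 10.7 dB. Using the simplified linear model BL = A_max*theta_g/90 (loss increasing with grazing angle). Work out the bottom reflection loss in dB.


BL = A_max * theta_g / 90 = 10.7 * 10 / 90 = 1.19

1.19 dB


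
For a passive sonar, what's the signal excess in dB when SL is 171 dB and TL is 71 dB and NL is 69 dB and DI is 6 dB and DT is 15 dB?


SE = SL - TL - NL + DI - DT = 171 - 71 - 69 + 6 - 15 = 22

22 dB


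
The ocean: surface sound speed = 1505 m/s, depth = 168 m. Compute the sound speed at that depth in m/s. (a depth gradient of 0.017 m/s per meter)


1507.856 m/s


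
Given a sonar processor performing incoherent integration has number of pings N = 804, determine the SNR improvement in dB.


14.53 dB


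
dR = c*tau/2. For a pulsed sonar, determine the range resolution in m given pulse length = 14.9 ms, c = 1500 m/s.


dR = c*tau/2 = 1500 * 14.9e-3 / 2 = 11.175

11.175 m


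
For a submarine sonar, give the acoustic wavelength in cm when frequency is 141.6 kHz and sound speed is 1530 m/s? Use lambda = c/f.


lambda = c/f = 1530 / 141600 = 0.0108 m = 1.08 cm

1.08 cm


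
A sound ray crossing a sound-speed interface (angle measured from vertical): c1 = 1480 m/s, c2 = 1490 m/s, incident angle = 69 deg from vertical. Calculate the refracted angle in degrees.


sin(theta2) = (c2/c1)*sin(theta1) = (1490/1480)*sin(69 deg) = 0.93989
theta2 = arcsin(0.93989) = 70.03

70.03 deg


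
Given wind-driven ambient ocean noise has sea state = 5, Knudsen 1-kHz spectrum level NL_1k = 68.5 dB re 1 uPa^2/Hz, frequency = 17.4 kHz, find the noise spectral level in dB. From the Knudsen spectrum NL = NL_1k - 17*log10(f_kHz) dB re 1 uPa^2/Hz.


47.41 dB


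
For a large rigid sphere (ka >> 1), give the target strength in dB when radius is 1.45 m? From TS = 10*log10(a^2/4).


-2.79 dB


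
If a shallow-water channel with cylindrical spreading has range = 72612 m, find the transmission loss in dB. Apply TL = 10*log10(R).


TL = 10*log10(72612) = 48.61

48.61 dB


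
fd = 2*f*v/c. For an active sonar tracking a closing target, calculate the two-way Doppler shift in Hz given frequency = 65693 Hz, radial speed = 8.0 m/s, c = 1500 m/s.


fd = 2*f*v/c = 2 * 65693 * 8.0 / 1500 = 700.73

700.73 Hz


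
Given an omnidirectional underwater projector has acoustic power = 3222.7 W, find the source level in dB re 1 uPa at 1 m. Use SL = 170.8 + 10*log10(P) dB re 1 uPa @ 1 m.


SL = 170.8 + 10*log10(3222.7) = 170.8 + 35.08 = 205.88

205.88 dB


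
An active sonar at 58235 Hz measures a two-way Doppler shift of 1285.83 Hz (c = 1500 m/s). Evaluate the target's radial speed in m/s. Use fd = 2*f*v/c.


From fd = 2*f*v/c, v = c*fd/(2*f) = 1500 * 1285.83 / (2*58235) = 16.56

16.56 m/s


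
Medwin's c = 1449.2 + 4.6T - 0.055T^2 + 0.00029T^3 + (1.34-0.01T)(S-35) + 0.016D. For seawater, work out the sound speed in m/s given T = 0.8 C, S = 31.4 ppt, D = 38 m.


c = 1449.2 + 4.6*0.8 - 0.055*0.8^2 + 0.00029*0.8^3 + (1.34 - 0.01*0.8)*(31.4 - 35) + 0.016*38 = 1448.66

1448.66 m/s


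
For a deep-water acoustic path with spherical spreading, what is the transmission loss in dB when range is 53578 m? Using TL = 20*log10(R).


TL = 20*log10(53578) = 94.58

94.58 dB


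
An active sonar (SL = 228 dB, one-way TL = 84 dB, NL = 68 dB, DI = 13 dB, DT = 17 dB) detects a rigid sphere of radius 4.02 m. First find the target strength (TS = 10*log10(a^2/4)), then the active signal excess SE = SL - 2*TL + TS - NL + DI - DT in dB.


Step 1: TS = 10*log10(4.02^2/4) = 6.06 dB
Step 2: SE = SL - 2*TL + TS - NL + DI - DT = 228 - 2*84 + (6.06) - 68 + 13 - 17 = -5.94

-5.94 dB


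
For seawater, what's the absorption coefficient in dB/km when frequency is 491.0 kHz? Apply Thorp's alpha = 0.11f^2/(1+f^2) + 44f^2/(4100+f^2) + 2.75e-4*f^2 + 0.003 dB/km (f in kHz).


f^2 = 241081.0
alpha = 0.11*241081.0/(1+241081.0) + 44*241081.0/(4100+241081.0) + 2.75e-4*241081.0 + 0.003 = 109.674

109.674 dB/km


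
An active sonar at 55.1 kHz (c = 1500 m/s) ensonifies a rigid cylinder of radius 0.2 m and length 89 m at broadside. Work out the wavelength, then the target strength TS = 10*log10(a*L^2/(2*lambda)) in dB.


Step 1: lambda = c/f = 1500/55100 = 0.02722 m
Step 2: TS = 10*log10(a*L^2/(2*lambda)) = 10*log10(0.2*89^2/(2*0.02722)) = 44.64

44.64 dB


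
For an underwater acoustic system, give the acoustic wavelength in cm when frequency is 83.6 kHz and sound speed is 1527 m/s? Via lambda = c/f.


lambda = c/f = 1527 / 83600 = 0.0183 m = 1.83 cm

1.83 cm


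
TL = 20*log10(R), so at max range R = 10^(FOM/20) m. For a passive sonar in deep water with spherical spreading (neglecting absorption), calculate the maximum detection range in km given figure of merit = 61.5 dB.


At max range FOM = TL, so 20*log10(R) = 61.5
R = 10^(61.5/20) = 1188.5 m = 1.19 km

1.19 km


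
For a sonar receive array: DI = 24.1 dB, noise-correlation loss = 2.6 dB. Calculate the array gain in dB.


AG = DI - L_corr = 24.1 - 2.6 = 21.5

21.5 dB


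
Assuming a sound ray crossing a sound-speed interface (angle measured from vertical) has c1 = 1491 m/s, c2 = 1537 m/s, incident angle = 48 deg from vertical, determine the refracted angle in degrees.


sin(theta2) = (c2/c1)*sin(theta1) = (1537/1491)*sin(48 deg) = 0.76607
theta2 = arcsin(0.76607) = 50.0

50.0 deg


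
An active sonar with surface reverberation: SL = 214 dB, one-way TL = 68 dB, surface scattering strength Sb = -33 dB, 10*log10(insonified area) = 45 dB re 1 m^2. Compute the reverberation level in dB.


RL = SL - 2*TL + Sb + 10*log10(A) = 214 - 2*68 + (-33) + 45 = 90

90 dB


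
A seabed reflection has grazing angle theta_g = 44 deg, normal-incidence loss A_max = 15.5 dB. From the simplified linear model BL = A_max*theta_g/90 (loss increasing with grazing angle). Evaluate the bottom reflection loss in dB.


BL = A_max * theta_g / 90 = 15.5 * 44 / 90 = 7.58

7.58 dB


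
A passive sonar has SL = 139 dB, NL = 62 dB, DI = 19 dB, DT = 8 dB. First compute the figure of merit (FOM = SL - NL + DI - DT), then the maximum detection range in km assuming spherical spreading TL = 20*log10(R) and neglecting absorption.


Step 1: FOM = SL - NL + DI - DT = 139 - 62 + 19 - 8 = 88 dB
Step 2: at max range FOM = TL = 20*log10(R), so R = 10^(88/20) = 25118.86 m = 25.12 km

25.12 km


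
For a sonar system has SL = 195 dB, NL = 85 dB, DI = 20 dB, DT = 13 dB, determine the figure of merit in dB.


FOM = SL - NL + DI - DT = 195 - 85 + 20 - 13 = 117

117 dB


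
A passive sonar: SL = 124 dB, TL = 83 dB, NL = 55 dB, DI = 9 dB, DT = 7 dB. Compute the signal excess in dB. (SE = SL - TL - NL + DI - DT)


SE = SL - TL - NL + DI - DT = 124 - 83 - 55 + 9 - 7 = -12

-12 dB


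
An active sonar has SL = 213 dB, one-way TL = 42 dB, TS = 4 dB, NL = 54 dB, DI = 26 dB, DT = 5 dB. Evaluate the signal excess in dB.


SE = SL - 2*TL + TS - NL + DI - DT = 213 - 2*42 + (4) - 54 + 26 - 5 = 100

100 dB


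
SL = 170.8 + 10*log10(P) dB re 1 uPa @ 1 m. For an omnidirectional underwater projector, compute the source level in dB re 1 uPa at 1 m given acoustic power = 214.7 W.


SL = 170.8 + 10*log10(214.7) = 170.8 + 23.32 = 194.12

194.12 dB


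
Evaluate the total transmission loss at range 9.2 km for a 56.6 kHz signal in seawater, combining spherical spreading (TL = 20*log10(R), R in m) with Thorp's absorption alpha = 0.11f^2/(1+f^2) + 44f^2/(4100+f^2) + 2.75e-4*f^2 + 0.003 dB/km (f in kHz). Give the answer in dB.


Step 1 (Thorp): alpha = 0.11*3203.56/(1+3203.56) + 44*3203.56/(4100+3203.56) + 2.75e-4*3203.56 + 0.003 = 20.2937 dB/km
Step 2: TL_spread = 20*log10(9200) = 79.28 dB
Step 3: TL_abs = alpha*R = 20.2937 * 9.2 = 186.7 dB
Step 4: TL_total = 79.28 + 186.7 = 265.98

265.98 dB


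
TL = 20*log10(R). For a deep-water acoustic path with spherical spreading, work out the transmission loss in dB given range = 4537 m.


TL = 20*log10(4537) = 73.14

73.14 dB


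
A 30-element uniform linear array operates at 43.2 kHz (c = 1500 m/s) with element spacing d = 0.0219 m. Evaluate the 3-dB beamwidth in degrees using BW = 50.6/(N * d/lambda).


Step 1: lambda = 1500/43200 = 0.03472 m
Step 2: d/lambda = 0.0219/0.03472 = 0.6308
Step 3: BW = 50.6/(N * d/lambda) = 50.6/(30 * 0.6308) = 2.67

2.67 deg


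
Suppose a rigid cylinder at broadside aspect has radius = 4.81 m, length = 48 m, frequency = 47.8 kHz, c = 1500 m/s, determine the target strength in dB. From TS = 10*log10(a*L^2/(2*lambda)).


52.47 dB


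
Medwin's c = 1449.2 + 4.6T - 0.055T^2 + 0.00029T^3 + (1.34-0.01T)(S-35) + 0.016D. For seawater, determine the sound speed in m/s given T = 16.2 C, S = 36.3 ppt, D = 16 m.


c = 1449.2 + 4.6*16.2 - 0.055*16.2^2 + 0.00029*16.2^3 + (1.34 - 0.01*16.2)*(36.3 - 35) + 0.016*16 = 1512.31

1512.31 m/s


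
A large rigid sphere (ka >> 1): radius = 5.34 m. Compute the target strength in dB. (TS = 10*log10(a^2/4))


TS = 10*log10(5.34^2 / 4) = 10*log10(7.1289) = 8.53

8.53 dB


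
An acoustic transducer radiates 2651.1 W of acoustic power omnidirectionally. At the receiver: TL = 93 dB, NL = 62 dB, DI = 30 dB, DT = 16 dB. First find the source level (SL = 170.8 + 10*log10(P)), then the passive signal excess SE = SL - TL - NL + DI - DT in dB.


Step 1: SL = 170.8 + 10*log10(2651.1) = 205.03 dB
Step 2: SE = SL - TL - NL + DI - DT = 205.03 - 93 - 62 + 30 - 16 = 64.03

64.03 dB


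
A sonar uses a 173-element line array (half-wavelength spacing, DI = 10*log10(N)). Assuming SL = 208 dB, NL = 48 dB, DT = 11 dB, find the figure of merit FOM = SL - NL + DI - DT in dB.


171.38 dB


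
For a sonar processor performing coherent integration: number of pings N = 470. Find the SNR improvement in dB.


Gain = 10*log10(470) = 26.72

26.72 dB


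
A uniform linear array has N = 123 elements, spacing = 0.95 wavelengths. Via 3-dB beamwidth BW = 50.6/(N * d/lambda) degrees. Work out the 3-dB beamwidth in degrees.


BW = 50.6 / (123 * 0.95) = 50.6 / 116.85 = 0.43

0.43 deg


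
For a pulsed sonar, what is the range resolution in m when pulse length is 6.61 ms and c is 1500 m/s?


4.9575 m


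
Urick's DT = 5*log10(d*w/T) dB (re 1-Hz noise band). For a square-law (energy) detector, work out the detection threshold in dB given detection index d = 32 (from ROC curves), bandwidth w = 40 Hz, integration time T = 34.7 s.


DT = 5*log10(d*w/T) = 5*log10(32 * 40 / 34.7) = 5*log10(36.89) = 7.83

7.83 dB


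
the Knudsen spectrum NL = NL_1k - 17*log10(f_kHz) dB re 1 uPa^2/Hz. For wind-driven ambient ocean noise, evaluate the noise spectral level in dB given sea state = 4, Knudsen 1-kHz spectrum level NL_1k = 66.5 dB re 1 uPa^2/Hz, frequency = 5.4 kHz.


NL = NL_1k - 17*log10(f_kHz) = 66.5 - 17*log10(5.4) = 66.5 - (12.45) = 54.05

54.05 dB


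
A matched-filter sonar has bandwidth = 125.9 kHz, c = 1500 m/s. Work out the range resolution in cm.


dR = c/(2*BW) = 1500 / (2 * 125.9e3) = 0.006 m = 0.6 cm

0.6 cm


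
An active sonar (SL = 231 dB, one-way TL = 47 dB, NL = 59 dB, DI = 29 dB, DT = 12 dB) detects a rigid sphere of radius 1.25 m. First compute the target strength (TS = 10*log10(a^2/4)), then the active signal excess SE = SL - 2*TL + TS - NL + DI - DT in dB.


Step 1: TS = 10*log10(1.25^2/4) = -4.08 dB
Step 2: SE = SL - 2*TL + TS - NL + DI - DT = 231 - 2*47 + (-4.08) - 59 + 29 - 12 = 90.92

90.92 dB


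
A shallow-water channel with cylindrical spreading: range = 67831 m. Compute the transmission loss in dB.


TL = 10*log10(67831) = 48.31

48.31 dB


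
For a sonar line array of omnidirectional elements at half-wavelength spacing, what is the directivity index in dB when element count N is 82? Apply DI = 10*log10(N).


DI = 10*log10(82) = 19.14

19.14 dB


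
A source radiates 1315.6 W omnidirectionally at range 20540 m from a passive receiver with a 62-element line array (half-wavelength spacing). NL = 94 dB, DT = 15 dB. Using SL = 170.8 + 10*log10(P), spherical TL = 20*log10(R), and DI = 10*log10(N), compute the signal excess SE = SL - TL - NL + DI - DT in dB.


24.66 dB


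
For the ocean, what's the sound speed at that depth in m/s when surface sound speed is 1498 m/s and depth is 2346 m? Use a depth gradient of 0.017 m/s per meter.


c = 1498 + 0.017 * 2346 = 1537.882

1537.882 m/s


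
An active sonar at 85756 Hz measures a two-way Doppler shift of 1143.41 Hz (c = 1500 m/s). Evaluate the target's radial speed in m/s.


From fd = 2*f*v/c, v = c*fd/(2*f) = 1500 * 1143.41 / (2*85756) = 10.0

10.0 m/s


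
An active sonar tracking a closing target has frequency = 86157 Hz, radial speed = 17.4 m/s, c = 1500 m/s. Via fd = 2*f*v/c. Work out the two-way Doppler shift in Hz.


fd = 2*f*v/c = 2 * 86157 * 17.4 / 1500 = 1998.84

1998.84 Hz


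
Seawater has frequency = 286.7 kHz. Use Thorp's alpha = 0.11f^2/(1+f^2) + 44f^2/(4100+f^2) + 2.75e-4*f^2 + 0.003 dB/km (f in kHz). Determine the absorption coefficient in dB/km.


f^2 = 82196.89
alpha = 0.11*82196.89/(1+82196.89) + 44*82196.89/(4100+82196.89) + 2.75e-4*82196.89 + 0.003 = 64.627

64.627 dB/km


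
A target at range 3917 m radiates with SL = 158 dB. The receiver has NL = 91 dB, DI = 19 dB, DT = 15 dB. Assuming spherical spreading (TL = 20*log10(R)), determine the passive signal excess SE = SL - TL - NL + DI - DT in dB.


Step 1: TL = 20*log10(3917) = 71.86 dB
Step 2: SE = 158 - 71.86 - 91 + 19 - 15 = -0.86

-0.86 dB


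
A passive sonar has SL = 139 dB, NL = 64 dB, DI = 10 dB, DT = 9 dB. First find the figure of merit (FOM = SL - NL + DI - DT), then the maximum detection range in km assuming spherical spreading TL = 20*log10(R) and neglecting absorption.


Step 1: FOM = SL - NL + DI - DT = 139 - 64 + 10 - 9 = 76 dB
Step 2: at max range FOM = TL = 20*log10(R), so R = 10^(76/20) = 6309.57 m = 6.31 km

6.31 km


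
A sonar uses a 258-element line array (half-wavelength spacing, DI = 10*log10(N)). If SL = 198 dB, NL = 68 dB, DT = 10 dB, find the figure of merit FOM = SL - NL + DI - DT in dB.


144.12 dB


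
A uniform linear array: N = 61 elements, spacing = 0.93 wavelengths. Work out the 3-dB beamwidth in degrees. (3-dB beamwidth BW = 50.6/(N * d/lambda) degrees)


BW = 50.6 / (61 * 0.93) = 50.6 / 56.73 = 0.89

0.89 deg


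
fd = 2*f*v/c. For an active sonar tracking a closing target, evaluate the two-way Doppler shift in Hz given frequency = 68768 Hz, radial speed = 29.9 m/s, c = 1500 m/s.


fd = 2*f*v/c = 2 * 68768 * 29.9 / 1500 = 2741.55

2741.55 Hz


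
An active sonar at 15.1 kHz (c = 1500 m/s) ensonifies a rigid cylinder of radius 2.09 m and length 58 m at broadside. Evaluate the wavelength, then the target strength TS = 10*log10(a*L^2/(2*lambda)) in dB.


Step 1: lambda = c/f = 1500/15100 = 0.09934 m
Step 2: TS = 10*log10(a*L^2/(2*lambda)) = 10*log10(2.09*58^2/(2*0.09934)) = 45.49

45.49 dB


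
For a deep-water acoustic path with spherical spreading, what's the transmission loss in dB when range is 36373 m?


91.22 dB


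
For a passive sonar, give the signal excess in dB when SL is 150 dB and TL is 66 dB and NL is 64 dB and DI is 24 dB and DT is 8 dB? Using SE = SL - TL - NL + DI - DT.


SE = SL - TL - NL + DI - DT = 150 - 66 - 64 + 24 - 8 = 36

36 dB


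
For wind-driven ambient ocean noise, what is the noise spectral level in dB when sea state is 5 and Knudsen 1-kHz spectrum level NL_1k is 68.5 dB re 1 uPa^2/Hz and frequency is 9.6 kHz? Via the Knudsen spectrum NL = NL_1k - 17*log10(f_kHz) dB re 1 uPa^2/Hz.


51.8 dB


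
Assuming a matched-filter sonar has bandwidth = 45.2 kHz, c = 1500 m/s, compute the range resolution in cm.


dR = c/(2*BW) = 1500 / (2 * 45.2e3) = 0.0166 m = 1.66 cm

1.66 cm


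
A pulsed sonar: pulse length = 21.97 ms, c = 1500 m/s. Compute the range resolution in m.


dR = c*tau/2 = 1500 * 21.97e-3 / 2 = 16.4775

16.4775 m


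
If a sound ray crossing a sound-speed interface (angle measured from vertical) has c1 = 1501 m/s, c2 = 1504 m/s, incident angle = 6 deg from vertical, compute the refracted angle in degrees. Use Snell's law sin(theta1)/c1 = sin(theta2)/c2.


6.01 deg


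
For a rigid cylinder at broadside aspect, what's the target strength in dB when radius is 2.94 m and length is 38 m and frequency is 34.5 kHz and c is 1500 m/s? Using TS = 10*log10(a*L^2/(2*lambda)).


lambda = 1500/34500 = 0.04348 m
TS = 10*log10(2.94*38^2/(2*0.04348)) = 46.89

46.89 dB


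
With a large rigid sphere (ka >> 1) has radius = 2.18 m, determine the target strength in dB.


TS = 10*log10(2.18^2 / 4) = 10*log10(1.1881) = 0.75

0.75 dB


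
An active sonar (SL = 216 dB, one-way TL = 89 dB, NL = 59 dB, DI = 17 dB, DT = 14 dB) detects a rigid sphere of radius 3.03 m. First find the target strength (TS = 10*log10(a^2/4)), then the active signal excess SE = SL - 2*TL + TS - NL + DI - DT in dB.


Step 1: TS = 10*log10(3.03^2/4) = 3.61 dB
Step 2: SE = SL - 2*TL + TS - NL + DI - DT = 216 - 2*89 + (3.61) - 59 + 17 - 14 = -14.39

-14.39 dB


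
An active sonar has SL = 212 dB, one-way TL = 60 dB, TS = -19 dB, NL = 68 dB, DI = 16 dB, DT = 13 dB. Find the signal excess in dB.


SE = SL - 2*TL + TS - NL + DI - DT = 212 - 2*60 + (-19) - 68 + 16 - 13 = 8

8 dB


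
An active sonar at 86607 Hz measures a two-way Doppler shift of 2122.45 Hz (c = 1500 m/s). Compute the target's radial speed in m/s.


From fd = 2*f*v/c, v = c*fd/(2*f) = 1500 * 2122.45 / (2*86607) = 18.38

18.38 m/s


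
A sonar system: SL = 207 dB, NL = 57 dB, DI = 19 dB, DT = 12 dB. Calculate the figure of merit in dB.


FOM = SL - NL + DI - DT = 207 - 57 + 19 - 12 = 157

157 dB


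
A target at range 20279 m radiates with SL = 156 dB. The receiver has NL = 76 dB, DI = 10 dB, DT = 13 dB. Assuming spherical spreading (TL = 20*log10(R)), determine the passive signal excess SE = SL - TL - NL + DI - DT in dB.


-9.14 dB


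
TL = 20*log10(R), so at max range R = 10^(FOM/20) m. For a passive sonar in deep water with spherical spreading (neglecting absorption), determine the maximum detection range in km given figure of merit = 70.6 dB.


At max range FOM = TL, so 20*log10(R) = 70.6
R = 10^(70.6/20) = 3388.44 m = 3.39 km

3.39 km


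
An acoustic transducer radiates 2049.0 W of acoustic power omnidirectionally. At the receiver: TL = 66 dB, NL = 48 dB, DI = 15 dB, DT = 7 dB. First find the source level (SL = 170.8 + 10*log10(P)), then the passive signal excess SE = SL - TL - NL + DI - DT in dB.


Step 1: SL = 170.8 + 10*log10(2049.0) = 203.92 dB
Step 2: SE = SL - TL - NL + DI - DT = 203.92 - 66 - 48 + 15 - 7 = 97.92

97.92 dB


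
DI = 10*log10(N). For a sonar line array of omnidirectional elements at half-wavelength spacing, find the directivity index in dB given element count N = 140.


DI = 10*log10(140) = 21.46

21.46 dB


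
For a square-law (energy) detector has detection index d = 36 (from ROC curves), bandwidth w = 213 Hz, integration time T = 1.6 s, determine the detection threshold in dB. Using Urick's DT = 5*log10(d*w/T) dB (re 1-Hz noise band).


DT = 5*log10(d*w/T) = 5*log10(36 * 213 / 1.6) = 5*log10(4792.5) = 18.4

18.4 dB


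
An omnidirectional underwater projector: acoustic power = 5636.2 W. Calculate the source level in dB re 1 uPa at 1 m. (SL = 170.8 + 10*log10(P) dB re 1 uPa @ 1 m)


SL = 170.8 + 10*log10(5636.2) = 170.8 + 37.51 = 208.31

208.31 dB


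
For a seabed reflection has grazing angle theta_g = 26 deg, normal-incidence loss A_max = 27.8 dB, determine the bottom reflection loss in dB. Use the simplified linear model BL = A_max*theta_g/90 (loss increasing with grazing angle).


BL = A_max * theta_g / 90 = 27.8 * 26 / 90 = 8.03

8.03 dB


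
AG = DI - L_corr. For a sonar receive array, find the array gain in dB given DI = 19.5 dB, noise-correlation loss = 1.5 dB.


AG = DI - L_corr = 19.5 - 1.5 = 18.0

18.0 dB


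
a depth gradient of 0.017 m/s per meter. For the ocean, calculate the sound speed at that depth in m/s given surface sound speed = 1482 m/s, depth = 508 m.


c = 1482 + 0.017 * 508 = 1490.636

1490.636 m/s


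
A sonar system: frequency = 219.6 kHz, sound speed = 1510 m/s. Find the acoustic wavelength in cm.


0.69 cm


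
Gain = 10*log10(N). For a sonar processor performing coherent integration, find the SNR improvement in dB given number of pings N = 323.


Gain = 10*log10(323) = 25.09

25.09 dB


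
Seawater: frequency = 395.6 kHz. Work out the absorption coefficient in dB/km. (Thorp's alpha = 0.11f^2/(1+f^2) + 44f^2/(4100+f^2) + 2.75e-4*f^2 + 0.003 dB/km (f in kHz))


f^2 = 156499.36
alpha = 0.11*156499.36/(1+156499.36) + 44*156499.36/(4100+156499.36) + 2.75e-4*156499.36 + 0.003 = 86.027

86.027 dB/km


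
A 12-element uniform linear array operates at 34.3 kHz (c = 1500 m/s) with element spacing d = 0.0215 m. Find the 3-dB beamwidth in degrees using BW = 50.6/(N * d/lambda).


8.58 deg


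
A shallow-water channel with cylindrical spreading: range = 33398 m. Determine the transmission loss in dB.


TL = 10*log10(33398) = 45.24

45.24 dB


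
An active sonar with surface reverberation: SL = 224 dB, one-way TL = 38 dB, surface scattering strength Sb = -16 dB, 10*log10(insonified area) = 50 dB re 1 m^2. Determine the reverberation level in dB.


RL = SL - 2*TL + Sb + 10*log10(A) = 224 - 2*38 + (-16) + 50 = 182

182 dB


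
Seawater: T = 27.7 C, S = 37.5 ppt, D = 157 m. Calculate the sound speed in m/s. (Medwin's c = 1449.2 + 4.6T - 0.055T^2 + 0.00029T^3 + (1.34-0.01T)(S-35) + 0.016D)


c = 1449.2 + 4.6*27.7 - 0.055*27.7^2 + 0.00029*27.7^3 + (1.34 - 0.01*27.7)*(37.5 - 35) + 0.016*157 = 1545.75

1545.75 m/s


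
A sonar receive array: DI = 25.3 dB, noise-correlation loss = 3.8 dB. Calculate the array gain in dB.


AG = DI - L_corr = 25.3 - 3.8 = 21.5

21.5 dB


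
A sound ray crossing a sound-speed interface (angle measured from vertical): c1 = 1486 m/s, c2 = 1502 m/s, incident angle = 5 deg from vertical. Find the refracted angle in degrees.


sin(theta2) = (c2/c1)*sin(theta1) = (1502/1486)*sin(5 deg) = 0.08809
theta2 = arcsin(0.08809) = 5.05

5.05 deg


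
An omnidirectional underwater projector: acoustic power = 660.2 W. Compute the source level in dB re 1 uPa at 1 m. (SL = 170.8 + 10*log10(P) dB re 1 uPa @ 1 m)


199.0 dB


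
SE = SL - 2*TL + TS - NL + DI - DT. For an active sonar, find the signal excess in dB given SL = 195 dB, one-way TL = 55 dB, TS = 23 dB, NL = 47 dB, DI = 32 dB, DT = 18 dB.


SE = SL - 2*TL + TS - NL + DI - DT = 195 - 2*55 + (23) - 47 + 32 - 18 = 75

75 dB


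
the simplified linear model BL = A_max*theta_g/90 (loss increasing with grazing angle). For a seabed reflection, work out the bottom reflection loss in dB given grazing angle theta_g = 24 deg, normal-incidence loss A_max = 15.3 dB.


BL = A_max * theta_g / 90 = 15.3 * 24 / 90 = 4.08

4.08 dB


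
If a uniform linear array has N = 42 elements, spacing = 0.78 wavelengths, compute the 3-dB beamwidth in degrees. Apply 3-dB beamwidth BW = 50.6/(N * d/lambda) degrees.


1.54 deg


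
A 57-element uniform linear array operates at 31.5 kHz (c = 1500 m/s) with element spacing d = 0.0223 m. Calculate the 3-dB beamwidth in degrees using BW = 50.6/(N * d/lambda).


Step 1: lambda = 1500/31500 = 0.04762 m
Step 2: d/lambda = 0.0223/0.04762 = 0.4683
Step 3: BW = 50.6/(N * d/lambda) = 50.6/(57 * 0.4683) = 1.9

1.9 deg


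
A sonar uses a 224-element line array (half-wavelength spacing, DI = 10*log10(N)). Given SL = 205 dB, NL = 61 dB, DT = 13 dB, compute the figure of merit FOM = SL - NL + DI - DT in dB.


Step 1: DI = 10*log10(224) = 23.5 dB
Step 2: FOM = SL - NL + DI - DT = 205 - 61 + 23.5 - 13 = 154.5

154.5 dB


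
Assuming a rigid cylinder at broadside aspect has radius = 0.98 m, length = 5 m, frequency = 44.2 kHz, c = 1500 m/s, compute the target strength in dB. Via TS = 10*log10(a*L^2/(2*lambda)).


25.57 dB


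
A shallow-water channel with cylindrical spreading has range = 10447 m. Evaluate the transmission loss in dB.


TL = 10*log10(10447) = 40.19

40.19 dB


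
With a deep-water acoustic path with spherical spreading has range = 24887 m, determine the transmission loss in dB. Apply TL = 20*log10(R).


87.92 dB


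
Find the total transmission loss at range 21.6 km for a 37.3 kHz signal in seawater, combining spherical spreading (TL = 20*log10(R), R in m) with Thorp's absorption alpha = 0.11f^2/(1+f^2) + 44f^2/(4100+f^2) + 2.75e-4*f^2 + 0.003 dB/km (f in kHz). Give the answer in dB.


338.19 dB


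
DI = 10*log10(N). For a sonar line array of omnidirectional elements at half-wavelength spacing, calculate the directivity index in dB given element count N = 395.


DI = 10*log10(395) = 25.97

25.97 dB


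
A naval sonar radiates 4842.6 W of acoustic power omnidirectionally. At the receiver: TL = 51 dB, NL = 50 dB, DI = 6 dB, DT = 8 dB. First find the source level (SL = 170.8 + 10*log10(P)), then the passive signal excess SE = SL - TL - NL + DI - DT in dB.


Step 1: SL = 170.8 + 10*log10(4842.6) = 207.65 dB
Step 2: SE = SL - TL - NL + DI - DT = 207.65 - 51 - 50 + 6 - 8 = 104.65

104.65 dB


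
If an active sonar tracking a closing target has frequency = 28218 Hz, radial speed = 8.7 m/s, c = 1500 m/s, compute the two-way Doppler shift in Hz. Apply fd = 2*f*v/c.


fd = 2*f*v/c = 2 * 28218 * 8.7 / 1500 = 327.33

327.33 Hz


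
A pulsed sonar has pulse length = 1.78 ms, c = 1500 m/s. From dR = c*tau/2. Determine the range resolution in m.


dR = c*tau/2 = 1500 * 1.78e-3 / 2 = 1.335

1.335 m


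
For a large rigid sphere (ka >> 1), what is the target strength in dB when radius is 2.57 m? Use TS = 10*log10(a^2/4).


TS = 10*log10(2.57^2 / 4) = 10*log10(1.651225) = 2.18

2.18 dB


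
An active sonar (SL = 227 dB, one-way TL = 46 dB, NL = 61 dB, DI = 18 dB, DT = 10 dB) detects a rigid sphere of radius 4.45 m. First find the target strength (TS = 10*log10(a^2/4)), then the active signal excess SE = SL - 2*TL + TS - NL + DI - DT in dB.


Step 1: TS = 10*log10(4.45^2/4) = 6.95 dB
Step 2: SE = SL - 2*TL + TS - NL + DI - DT = 227 - 2*46 + (6.95) - 61 + 18 - 10 = 88.95

88.95 dB


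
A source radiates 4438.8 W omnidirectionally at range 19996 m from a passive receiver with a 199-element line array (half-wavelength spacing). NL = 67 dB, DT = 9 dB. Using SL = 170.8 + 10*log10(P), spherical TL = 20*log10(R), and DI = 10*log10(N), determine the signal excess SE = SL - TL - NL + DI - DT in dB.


Step 1: SL = 170.8 + 10*log10(4438.8) = 207.27 dB
Step 2: TL = 20*log10(19996) = 86.02 dB
Step 3: DI = 10*log10(199) = 22.99 dB
Step 4: SE = SL - TL - NL + DI - DT = 207.27 - 86.02 - 67 + 22.99 - 9 = 68.24

68.24 dB
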